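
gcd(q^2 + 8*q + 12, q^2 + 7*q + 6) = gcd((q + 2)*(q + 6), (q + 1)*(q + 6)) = q + 6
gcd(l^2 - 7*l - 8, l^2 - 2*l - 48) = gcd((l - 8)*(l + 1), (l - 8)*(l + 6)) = l - 8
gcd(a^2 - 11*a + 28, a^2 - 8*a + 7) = a - 7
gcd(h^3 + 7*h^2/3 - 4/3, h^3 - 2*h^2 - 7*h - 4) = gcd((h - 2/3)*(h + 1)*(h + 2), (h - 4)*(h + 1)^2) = h + 1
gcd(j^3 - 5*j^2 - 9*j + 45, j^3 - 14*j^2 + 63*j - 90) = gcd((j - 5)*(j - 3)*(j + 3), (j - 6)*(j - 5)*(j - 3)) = j^2 - 8*j + 15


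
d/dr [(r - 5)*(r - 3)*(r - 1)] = 3*r^2 - 18*r + 23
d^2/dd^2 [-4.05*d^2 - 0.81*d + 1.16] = -8.10000000000000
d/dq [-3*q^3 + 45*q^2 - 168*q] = -9*q^2 + 90*q - 168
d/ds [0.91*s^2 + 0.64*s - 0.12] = 1.82*s + 0.64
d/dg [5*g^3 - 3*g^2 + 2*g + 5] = 15*g^2 - 6*g + 2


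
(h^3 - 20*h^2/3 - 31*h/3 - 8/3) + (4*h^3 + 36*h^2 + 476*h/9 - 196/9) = 5*h^3 + 88*h^2/3 + 383*h/9 - 220/9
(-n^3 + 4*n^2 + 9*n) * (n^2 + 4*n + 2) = -n^5 + 23*n^3 + 44*n^2 + 18*n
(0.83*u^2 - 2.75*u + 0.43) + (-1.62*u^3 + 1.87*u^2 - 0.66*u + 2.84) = -1.62*u^3 + 2.7*u^2 - 3.41*u + 3.27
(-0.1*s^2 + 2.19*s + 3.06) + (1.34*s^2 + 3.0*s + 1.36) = 1.24*s^2 + 5.19*s + 4.42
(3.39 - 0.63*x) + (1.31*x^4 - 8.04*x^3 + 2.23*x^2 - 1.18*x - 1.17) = 1.31*x^4 - 8.04*x^3 + 2.23*x^2 - 1.81*x + 2.22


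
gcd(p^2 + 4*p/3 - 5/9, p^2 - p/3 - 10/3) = p + 5/3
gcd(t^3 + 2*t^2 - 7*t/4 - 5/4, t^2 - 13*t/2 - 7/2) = t + 1/2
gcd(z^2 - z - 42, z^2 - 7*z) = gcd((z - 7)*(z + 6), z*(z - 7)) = z - 7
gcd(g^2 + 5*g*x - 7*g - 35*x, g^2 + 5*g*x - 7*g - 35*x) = g^2 + 5*g*x - 7*g - 35*x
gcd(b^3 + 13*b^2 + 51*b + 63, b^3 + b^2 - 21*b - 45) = b^2 + 6*b + 9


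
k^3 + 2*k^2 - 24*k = k*(k - 4)*(k + 6)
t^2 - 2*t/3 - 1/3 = (t - 1)*(t + 1/3)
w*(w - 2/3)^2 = w^3 - 4*w^2/3 + 4*w/9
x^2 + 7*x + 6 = (x + 1)*(x + 6)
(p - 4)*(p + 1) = p^2 - 3*p - 4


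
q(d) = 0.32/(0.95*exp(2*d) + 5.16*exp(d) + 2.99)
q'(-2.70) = -0.01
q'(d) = 0.32*(-1.9*exp(2*d) - 5.16*exp(d))/(0.95*exp(2*d) + 5.16*exp(d) + 2.99)^2 = (-0.608*exp(d) - 1.6512)*exp(d)/(0.95*exp(2*d) + 5.16*exp(d) + 2.99)^2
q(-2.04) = 0.09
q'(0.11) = -0.03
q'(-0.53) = -0.03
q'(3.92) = -0.00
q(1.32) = 0.01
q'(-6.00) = 0.00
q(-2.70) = 0.10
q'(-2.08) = -0.02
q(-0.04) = 0.04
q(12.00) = 0.00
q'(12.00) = 0.00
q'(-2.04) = -0.02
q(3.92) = 0.00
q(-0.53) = 0.05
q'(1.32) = -0.01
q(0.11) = 0.03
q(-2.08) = 0.09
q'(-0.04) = -0.03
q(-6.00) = 0.11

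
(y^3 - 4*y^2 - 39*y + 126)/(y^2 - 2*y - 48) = (y^2 - 10*y + 21)/(y - 8)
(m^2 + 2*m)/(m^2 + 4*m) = (m + 2)/(m + 4)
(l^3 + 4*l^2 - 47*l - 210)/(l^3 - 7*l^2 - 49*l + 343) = (l^2 + 11*l + 30)/(l^2 - 49)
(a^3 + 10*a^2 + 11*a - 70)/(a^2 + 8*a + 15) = (a^2 + 5*a - 14)/(a + 3)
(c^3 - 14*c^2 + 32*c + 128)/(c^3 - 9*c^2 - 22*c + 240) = (c^2 - 6*c - 16)/(c^2 - c - 30)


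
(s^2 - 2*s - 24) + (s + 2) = s^2 - s - 22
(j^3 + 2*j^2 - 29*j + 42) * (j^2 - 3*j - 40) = j^5 - j^4 - 75*j^3 + 49*j^2 + 1034*j - 1680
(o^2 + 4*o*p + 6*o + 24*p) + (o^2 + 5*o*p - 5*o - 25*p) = 2*o^2 + 9*o*p + o - p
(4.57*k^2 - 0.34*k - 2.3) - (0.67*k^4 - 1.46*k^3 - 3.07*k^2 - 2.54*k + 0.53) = -0.67*k^4 + 1.46*k^3 + 7.64*k^2 + 2.2*k - 2.83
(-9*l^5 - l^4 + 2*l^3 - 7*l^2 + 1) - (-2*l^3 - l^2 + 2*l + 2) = -9*l^5 - l^4 + 4*l^3 - 6*l^2 - 2*l - 1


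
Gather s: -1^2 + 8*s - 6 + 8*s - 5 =16*s - 12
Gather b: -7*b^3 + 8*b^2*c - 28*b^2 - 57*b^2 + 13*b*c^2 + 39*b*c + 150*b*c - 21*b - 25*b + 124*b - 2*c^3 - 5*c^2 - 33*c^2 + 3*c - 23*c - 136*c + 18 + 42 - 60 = -7*b^3 + b^2*(8*c - 85) + b*(13*c^2 + 189*c + 78) - 2*c^3 - 38*c^2 - 156*c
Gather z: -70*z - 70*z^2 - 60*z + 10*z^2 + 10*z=-60*z^2 - 120*z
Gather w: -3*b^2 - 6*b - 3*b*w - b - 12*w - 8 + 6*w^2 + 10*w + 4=-3*b^2 - 7*b + 6*w^2 + w*(-3*b - 2) - 4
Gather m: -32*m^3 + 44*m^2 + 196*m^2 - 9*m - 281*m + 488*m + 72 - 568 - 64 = -32*m^3 + 240*m^2 + 198*m - 560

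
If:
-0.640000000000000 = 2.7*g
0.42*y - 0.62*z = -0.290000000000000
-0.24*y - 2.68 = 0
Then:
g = -0.24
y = -11.17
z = -7.10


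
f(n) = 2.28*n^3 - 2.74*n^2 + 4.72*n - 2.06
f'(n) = 6.84*n^2 - 5.48*n + 4.72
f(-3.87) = -193.51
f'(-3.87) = 128.37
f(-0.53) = -5.67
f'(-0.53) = 9.55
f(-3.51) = -150.98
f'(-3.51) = 108.22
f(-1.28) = -17.37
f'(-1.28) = 22.94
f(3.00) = 49.00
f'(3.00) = 49.84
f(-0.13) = -2.72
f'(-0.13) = 5.55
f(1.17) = 3.36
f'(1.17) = 7.67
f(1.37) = 5.13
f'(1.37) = 10.05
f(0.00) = -2.06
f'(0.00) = 4.72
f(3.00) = 49.00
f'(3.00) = 49.84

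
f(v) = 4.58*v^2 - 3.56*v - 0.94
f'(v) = 9.16*v - 3.56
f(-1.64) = 17.22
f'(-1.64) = -18.58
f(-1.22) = 10.22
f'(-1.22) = -14.74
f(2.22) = 13.73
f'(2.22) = 16.78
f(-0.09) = -0.58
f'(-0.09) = -4.38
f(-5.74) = 170.39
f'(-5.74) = -56.14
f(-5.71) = 168.71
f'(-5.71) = -55.86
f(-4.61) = 112.81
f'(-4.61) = -45.79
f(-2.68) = 41.50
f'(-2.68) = -28.11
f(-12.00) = 701.30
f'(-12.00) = -113.48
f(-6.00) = 185.30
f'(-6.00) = -58.52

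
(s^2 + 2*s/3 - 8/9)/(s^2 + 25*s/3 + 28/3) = (s - 2/3)/(s + 7)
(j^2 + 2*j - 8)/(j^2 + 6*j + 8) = (j - 2)/(j + 2)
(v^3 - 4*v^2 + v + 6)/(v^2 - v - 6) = (v^2 - v - 2)/(v + 2)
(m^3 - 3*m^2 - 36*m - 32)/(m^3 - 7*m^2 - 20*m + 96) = (m + 1)/(m - 3)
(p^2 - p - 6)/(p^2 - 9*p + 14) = (p^2 - p - 6)/(p^2 - 9*p + 14)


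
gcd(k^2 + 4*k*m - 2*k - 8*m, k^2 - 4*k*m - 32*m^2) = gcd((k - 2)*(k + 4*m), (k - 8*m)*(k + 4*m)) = k + 4*m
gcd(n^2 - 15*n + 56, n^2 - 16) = 1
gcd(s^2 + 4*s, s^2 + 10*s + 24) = s + 4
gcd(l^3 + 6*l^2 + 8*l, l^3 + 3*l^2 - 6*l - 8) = l + 4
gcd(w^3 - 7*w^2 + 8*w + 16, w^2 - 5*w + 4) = w - 4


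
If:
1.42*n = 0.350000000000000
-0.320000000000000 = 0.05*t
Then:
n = 0.25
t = -6.40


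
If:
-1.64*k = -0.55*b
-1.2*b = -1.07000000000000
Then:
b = 0.89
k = 0.30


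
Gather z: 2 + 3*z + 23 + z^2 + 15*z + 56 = z^2 + 18*z + 81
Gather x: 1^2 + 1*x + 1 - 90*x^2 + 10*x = -90*x^2 + 11*x + 2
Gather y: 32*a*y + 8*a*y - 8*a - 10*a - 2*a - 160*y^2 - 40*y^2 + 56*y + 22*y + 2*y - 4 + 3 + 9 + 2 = -20*a - 200*y^2 + y*(40*a + 80) + 10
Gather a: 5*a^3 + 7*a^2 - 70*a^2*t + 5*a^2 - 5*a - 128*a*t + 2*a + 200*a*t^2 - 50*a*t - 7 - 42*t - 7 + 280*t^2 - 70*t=5*a^3 + a^2*(12 - 70*t) + a*(200*t^2 - 178*t - 3) + 280*t^2 - 112*t - 14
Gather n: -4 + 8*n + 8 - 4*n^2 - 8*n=4 - 4*n^2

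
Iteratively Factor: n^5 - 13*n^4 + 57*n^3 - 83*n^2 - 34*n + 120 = (n - 4)*(n^4 - 9*n^3 + 21*n^2 + n - 30) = (n - 5)*(n - 4)*(n^3 - 4*n^2 + n + 6) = (n - 5)*(n - 4)*(n - 2)*(n^2 - 2*n - 3) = (n - 5)*(n - 4)*(n - 2)*(n + 1)*(n - 3)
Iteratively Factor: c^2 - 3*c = (c - 3)*(c)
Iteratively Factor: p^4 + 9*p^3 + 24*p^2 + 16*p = (p + 1)*(p^3 + 8*p^2 + 16*p) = (p + 1)*(p + 4)*(p^2 + 4*p) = p*(p + 1)*(p + 4)*(p + 4)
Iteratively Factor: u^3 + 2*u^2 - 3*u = (u - 1)*(u^2 + 3*u) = (u - 1)*(u + 3)*(u)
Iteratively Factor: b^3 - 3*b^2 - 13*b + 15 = (b + 3)*(b^2 - 6*b + 5) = (b - 1)*(b + 3)*(b - 5)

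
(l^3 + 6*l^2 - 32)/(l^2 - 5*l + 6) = (l^2 + 8*l + 16)/(l - 3)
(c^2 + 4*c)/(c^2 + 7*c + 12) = c/(c + 3)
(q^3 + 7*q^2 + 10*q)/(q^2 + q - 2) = q*(q + 5)/(q - 1)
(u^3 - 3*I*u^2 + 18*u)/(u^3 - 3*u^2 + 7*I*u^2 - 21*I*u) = (u^2 - 3*I*u + 18)/(u^2 + u*(-3 + 7*I) - 21*I)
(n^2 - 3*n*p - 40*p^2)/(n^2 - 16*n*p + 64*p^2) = (-n - 5*p)/(-n + 8*p)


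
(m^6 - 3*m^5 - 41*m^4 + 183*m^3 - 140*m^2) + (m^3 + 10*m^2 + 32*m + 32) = m^6 - 3*m^5 - 41*m^4 + 184*m^3 - 130*m^2 + 32*m + 32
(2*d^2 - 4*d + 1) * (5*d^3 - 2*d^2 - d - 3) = 10*d^5 - 24*d^4 + 11*d^3 - 4*d^2 + 11*d - 3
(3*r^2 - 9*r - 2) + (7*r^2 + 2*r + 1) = 10*r^2 - 7*r - 1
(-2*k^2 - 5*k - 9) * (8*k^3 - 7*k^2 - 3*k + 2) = -16*k^5 - 26*k^4 - 31*k^3 + 74*k^2 + 17*k - 18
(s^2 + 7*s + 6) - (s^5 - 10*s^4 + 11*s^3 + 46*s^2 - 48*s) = -s^5 + 10*s^4 - 11*s^3 - 45*s^2 + 55*s + 6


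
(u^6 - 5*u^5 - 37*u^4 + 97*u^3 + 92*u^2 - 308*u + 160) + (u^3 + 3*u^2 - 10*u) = u^6 - 5*u^5 - 37*u^4 + 98*u^3 + 95*u^2 - 318*u + 160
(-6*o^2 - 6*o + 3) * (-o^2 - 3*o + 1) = 6*o^4 + 24*o^3 + 9*o^2 - 15*o + 3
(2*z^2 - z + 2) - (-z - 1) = 2*z^2 + 3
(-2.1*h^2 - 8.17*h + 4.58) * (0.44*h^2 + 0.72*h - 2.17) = -0.924*h^4 - 5.1068*h^3 + 0.689800000000001*h^2 + 21.0265*h - 9.9386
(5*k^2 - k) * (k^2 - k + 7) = 5*k^4 - 6*k^3 + 36*k^2 - 7*k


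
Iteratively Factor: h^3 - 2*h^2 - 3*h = (h + 1)*(h^2 - 3*h) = h*(h + 1)*(h - 3)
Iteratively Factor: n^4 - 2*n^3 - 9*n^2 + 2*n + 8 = (n + 2)*(n^3 - 4*n^2 - n + 4) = (n - 1)*(n + 2)*(n^2 - 3*n - 4) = (n - 1)*(n + 1)*(n + 2)*(n - 4)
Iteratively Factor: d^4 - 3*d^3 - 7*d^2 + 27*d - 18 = (d - 2)*(d^3 - d^2 - 9*d + 9) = (d - 2)*(d + 3)*(d^2 - 4*d + 3) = (d - 2)*(d - 1)*(d + 3)*(d - 3)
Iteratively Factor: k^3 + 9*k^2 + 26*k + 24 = (k + 3)*(k^2 + 6*k + 8) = (k + 2)*(k + 3)*(k + 4)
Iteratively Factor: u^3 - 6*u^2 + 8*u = (u - 4)*(u^2 - 2*u) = (u - 4)*(u - 2)*(u)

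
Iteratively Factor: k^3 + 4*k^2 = (k + 4)*(k^2) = k*(k + 4)*(k)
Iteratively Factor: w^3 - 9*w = (w)*(w^2 - 9) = w*(w + 3)*(w - 3)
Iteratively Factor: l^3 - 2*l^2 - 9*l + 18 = (l - 3)*(l^2 + l - 6) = (l - 3)*(l - 2)*(l + 3)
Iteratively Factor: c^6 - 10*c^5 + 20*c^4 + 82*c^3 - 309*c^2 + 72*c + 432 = (c - 3)*(c^5 - 7*c^4 - c^3 + 79*c^2 - 72*c - 144) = (c - 4)*(c - 3)*(c^4 - 3*c^3 - 13*c^2 + 27*c + 36) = (c - 4)^2*(c - 3)*(c^3 + c^2 - 9*c - 9) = (c - 4)^2*(c - 3)*(c + 1)*(c^2 - 9) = (c - 4)^2*(c - 3)*(c + 1)*(c + 3)*(c - 3)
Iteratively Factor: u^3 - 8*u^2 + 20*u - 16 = (u - 2)*(u^2 - 6*u + 8) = (u - 4)*(u - 2)*(u - 2)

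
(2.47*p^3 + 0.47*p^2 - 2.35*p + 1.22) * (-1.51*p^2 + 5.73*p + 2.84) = -3.7297*p^5 + 13.4434*p^4 + 13.2564*p^3 - 13.9729*p^2 + 0.316600000000001*p + 3.4648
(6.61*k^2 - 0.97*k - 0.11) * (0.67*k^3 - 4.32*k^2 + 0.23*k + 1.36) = 4.4287*k^5 - 29.2051*k^4 + 5.637*k^3 + 9.2417*k^2 - 1.3445*k - 0.1496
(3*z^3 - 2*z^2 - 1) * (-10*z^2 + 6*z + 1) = -30*z^5 + 38*z^4 - 9*z^3 + 8*z^2 - 6*z - 1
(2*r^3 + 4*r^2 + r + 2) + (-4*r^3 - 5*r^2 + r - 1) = -2*r^3 - r^2 + 2*r + 1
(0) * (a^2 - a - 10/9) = 0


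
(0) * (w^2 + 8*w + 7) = 0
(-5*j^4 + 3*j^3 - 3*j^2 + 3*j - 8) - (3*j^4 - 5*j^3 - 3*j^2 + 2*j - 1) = -8*j^4 + 8*j^3 + j - 7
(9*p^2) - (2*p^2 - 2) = 7*p^2 + 2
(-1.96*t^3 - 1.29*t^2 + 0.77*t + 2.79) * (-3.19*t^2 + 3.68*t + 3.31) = 6.2524*t^5 - 3.0977*t^4 - 13.6911*t^3 - 10.3364*t^2 + 12.8159*t + 9.2349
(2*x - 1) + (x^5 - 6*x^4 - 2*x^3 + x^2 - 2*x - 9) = x^5 - 6*x^4 - 2*x^3 + x^2 - 10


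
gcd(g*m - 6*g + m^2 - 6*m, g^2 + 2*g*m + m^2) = g + m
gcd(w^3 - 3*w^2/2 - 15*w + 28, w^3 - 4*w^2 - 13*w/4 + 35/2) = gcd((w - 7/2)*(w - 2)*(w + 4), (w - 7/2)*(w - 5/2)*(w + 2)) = w - 7/2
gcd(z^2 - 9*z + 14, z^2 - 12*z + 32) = 1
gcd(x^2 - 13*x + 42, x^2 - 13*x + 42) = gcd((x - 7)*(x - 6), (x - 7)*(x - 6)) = x^2 - 13*x + 42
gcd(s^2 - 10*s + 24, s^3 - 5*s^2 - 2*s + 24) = s - 4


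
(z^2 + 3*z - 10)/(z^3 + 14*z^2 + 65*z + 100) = (z - 2)/(z^2 + 9*z + 20)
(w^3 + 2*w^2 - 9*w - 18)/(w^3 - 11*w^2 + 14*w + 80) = (w^2 - 9)/(w^2 - 13*w + 40)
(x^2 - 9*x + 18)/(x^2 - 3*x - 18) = (x - 3)/(x + 3)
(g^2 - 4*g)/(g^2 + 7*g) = (g - 4)/(g + 7)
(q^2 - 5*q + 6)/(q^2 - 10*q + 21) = (q - 2)/(q - 7)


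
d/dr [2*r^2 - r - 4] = 4*r - 1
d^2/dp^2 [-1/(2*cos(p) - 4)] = (cos(p)^2/2 + cos(p) - 1)/(cos(p) - 2)^3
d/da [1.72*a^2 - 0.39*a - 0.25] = 3.44*a - 0.39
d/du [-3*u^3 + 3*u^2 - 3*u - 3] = -9*u^2 + 6*u - 3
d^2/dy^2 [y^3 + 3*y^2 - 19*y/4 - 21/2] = 6*y + 6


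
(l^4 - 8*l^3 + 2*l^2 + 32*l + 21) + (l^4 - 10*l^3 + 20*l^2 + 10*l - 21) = 2*l^4 - 18*l^3 + 22*l^2 + 42*l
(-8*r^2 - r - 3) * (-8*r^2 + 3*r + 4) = 64*r^4 - 16*r^3 - 11*r^2 - 13*r - 12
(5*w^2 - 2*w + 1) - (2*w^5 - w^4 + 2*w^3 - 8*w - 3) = -2*w^5 + w^4 - 2*w^3 + 5*w^2 + 6*w + 4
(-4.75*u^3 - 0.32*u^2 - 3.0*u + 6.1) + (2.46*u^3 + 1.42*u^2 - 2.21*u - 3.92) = -2.29*u^3 + 1.1*u^2 - 5.21*u + 2.18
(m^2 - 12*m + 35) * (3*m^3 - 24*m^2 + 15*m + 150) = 3*m^5 - 60*m^4 + 408*m^3 - 870*m^2 - 1275*m + 5250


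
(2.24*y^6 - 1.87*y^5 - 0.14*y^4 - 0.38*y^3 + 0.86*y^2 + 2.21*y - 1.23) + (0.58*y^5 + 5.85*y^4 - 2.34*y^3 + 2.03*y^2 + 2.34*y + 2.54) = 2.24*y^6 - 1.29*y^5 + 5.71*y^4 - 2.72*y^3 + 2.89*y^2 + 4.55*y + 1.31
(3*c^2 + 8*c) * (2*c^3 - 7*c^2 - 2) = 6*c^5 - 5*c^4 - 56*c^3 - 6*c^2 - 16*c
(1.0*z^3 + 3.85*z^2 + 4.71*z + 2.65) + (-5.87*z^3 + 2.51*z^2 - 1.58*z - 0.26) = -4.87*z^3 + 6.36*z^2 + 3.13*z + 2.39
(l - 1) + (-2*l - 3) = -l - 4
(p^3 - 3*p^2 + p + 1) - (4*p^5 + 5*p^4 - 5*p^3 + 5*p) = -4*p^5 - 5*p^4 + 6*p^3 - 3*p^2 - 4*p + 1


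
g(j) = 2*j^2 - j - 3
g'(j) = 4*j - 1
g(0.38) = -3.09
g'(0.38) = 0.52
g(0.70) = -2.72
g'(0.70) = 1.80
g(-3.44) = 24.11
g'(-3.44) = -14.76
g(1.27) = -1.04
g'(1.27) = 4.08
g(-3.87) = 30.82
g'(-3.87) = -16.48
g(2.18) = 4.32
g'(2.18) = 7.72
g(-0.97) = -0.15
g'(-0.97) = -4.88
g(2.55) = 7.46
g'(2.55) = 9.20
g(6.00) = 63.00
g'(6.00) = 23.00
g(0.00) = -3.00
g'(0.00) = -1.00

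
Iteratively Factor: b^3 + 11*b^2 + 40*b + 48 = (b + 4)*(b^2 + 7*b + 12) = (b + 3)*(b + 4)*(b + 4)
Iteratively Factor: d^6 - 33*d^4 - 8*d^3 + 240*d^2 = (d + 4)*(d^5 - 4*d^4 - 17*d^3 + 60*d^2) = (d + 4)^2*(d^4 - 8*d^3 + 15*d^2) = (d - 5)*(d + 4)^2*(d^3 - 3*d^2) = d*(d - 5)*(d + 4)^2*(d^2 - 3*d) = d*(d - 5)*(d - 3)*(d + 4)^2*(d)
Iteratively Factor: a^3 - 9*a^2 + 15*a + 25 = (a - 5)*(a^2 - 4*a - 5) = (a - 5)^2*(a + 1)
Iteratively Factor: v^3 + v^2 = (v)*(v^2 + v) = v*(v + 1)*(v)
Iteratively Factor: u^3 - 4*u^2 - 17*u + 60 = (u + 4)*(u^2 - 8*u + 15) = (u - 3)*(u + 4)*(u - 5)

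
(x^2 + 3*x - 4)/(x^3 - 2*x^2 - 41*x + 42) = (x + 4)/(x^2 - x - 42)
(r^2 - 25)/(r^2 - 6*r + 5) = (r + 5)/(r - 1)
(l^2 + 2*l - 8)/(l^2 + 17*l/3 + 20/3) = 3*(l - 2)/(3*l + 5)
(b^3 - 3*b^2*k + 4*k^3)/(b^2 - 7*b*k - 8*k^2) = (b^2 - 4*b*k + 4*k^2)/(b - 8*k)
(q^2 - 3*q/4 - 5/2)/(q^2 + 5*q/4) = (q - 2)/q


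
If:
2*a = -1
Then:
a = -1/2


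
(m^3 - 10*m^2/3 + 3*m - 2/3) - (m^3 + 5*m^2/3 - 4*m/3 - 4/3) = -5*m^2 + 13*m/3 + 2/3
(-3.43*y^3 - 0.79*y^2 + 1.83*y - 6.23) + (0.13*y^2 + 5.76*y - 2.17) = -3.43*y^3 - 0.66*y^2 + 7.59*y - 8.4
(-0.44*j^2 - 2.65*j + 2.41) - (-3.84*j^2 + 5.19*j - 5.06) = 3.4*j^2 - 7.84*j + 7.47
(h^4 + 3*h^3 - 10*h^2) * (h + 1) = h^5 + 4*h^4 - 7*h^3 - 10*h^2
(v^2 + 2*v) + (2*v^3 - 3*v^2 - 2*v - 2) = 2*v^3 - 2*v^2 - 2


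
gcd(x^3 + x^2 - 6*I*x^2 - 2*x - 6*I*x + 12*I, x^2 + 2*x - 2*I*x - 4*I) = x + 2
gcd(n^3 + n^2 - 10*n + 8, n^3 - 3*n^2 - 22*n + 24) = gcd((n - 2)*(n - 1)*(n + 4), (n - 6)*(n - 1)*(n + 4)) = n^2 + 3*n - 4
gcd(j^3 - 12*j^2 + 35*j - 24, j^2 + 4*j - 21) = j - 3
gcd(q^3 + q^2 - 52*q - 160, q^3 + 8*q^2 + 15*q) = q + 5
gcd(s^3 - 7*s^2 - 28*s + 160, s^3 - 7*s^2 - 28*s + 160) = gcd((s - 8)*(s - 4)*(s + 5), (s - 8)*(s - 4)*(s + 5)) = s^3 - 7*s^2 - 28*s + 160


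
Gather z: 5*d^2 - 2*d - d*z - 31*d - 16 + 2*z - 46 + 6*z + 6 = 5*d^2 - 33*d + z*(8 - d) - 56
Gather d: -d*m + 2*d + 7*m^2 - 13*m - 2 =d*(2 - m) + 7*m^2 - 13*m - 2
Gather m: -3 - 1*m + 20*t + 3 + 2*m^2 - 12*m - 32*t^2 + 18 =2*m^2 - 13*m - 32*t^2 + 20*t + 18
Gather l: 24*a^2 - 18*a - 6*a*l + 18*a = 24*a^2 - 6*a*l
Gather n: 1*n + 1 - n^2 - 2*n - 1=-n^2 - n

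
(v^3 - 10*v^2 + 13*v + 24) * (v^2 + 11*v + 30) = v^5 + v^4 - 67*v^3 - 133*v^2 + 654*v + 720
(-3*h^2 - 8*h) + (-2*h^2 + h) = -5*h^2 - 7*h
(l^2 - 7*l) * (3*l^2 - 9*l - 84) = 3*l^4 - 30*l^3 - 21*l^2 + 588*l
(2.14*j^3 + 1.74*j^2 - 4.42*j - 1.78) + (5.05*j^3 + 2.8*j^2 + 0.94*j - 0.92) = 7.19*j^3 + 4.54*j^2 - 3.48*j - 2.7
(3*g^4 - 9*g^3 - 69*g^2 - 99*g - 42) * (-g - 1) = -3*g^5 + 6*g^4 + 78*g^3 + 168*g^2 + 141*g + 42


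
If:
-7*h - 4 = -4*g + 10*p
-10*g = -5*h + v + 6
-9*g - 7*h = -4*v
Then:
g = 13*v/115 - 42/115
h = 49*v/115 + 54/115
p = -291*v/1150 - 503/575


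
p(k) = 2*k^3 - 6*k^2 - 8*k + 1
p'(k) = 6*k^2 - 12*k - 8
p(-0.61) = 3.19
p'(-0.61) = 1.55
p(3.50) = -14.75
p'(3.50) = 23.50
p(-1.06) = 0.36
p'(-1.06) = 11.46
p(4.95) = 56.96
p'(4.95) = 79.62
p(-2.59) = -53.28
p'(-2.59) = 63.33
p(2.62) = -25.18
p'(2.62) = 1.75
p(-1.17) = -1.06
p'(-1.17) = 14.25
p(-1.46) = -6.33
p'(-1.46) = 22.31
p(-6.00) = -599.00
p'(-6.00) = 280.00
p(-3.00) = -83.00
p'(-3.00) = 82.00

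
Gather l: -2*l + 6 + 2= 8 - 2*l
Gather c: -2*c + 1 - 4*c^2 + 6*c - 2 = -4*c^2 + 4*c - 1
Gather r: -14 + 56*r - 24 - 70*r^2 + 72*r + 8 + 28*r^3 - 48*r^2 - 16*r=28*r^3 - 118*r^2 + 112*r - 30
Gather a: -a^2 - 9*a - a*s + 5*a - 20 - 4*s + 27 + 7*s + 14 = -a^2 + a*(-s - 4) + 3*s + 21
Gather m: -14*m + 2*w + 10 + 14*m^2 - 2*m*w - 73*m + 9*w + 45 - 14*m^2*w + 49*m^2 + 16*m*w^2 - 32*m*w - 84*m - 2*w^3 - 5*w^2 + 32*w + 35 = m^2*(63 - 14*w) + m*(16*w^2 - 34*w - 171) - 2*w^3 - 5*w^2 + 43*w + 90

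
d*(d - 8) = d^2 - 8*d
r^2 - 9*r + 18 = (r - 6)*(r - 3)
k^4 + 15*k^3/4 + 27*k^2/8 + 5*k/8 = k*(k + 1/4)*(k + 1)*(k + 5/2)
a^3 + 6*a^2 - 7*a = a*(a - 1)*(a + 7)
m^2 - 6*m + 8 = (m - 4)*(m - 2)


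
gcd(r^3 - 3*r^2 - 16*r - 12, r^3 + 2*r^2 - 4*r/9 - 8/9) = r + 2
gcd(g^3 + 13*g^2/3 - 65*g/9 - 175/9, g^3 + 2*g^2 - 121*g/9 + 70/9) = g^2 + 8*g/3 - 35/3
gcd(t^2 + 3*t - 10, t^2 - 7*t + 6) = 1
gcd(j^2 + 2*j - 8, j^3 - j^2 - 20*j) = j + 4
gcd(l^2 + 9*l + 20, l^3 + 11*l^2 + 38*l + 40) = l^2 + 9*l + 20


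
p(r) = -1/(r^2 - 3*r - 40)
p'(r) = -(3 - 2*r)/(r^2 - 3*r - 40)^2 = (2*r - 3)/(-r^2 + 3*r + 40)^2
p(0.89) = 0.02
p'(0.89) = -0.00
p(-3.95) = 0.08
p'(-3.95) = -0.07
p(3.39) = 0.03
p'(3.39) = 0.00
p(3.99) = 0.03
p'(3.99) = 0.00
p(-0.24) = 0.03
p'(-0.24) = -0.00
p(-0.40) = 0.03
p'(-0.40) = -0.00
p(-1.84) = 0.03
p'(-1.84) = -0.01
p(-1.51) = 0.03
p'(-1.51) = -0.01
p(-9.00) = -0.01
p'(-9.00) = 0.00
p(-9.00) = -0.01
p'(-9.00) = 0.00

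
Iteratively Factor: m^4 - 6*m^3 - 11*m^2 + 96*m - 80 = (m + 4)*(m^3 - 10*m^2 + 29*m - 20) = (m - 5)*(m + 4)*(m^2 - 5*m + 4) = (m - 5)*(m - 4)*(m + 4)*(m - 1)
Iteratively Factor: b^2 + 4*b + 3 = (b + 1)*(b + 3)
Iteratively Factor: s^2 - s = (s)*(s - 1)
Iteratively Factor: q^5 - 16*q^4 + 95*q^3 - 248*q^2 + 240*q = (q - 4)*(q^4 - 12*q^3 + 47*q^2 - 60*q) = q*(q - 4)*(q^3 - 12*q^2 + 47*q - 60) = q*(q - 5)*(q - 4)*(q^2 - 7*q + 12) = q*(q - 5)*(q - 4)*(q - 3)*(q - 4)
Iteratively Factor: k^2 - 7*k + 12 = (k - 3)*(k - 4)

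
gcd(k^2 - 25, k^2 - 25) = k^2 - 25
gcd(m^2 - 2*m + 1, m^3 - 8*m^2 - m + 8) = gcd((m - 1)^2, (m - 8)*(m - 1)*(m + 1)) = m - 1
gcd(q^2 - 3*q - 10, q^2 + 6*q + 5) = 1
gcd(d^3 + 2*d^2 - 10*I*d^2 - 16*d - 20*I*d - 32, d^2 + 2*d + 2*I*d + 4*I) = d + 2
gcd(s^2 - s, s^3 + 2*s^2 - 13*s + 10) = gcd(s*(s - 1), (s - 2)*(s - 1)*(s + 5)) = s - 1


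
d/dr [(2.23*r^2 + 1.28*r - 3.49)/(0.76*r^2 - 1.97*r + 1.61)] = (-5.3659*r^2 + 12.4854*r - 4.8145)/(0.5776*r^4 - 2.9944*r^3 + 6.3281*r^2 - 6.3434*r + 2.5921)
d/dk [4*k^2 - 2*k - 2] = 8*k - 2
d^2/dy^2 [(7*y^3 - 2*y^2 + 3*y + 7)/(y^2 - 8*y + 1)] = 2*(428*y^3 - 141*y^2 - 156*y + 463)/(y^6 - 24*y^5 + 195*y^4 - 560*y^3 + 195*y^2 - 24*y + 1)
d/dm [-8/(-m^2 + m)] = 8*(1 - 2*m)/(m^2*(m - 1)^2)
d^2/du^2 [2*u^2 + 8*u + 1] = 4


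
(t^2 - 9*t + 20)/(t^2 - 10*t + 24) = (t - 5)/(t - 6)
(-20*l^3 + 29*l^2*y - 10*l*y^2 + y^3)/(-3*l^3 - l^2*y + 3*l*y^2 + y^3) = (20*l^2 - 9*l*y + y^2)/(3*l^2 + 4*l*y + y^2)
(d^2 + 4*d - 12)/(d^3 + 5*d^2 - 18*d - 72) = (d - 2)/(d^2 - d - 12)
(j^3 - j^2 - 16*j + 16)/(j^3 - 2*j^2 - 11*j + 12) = (j + 4)/(j + 3)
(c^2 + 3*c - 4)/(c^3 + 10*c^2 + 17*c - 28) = 1/(c + 7)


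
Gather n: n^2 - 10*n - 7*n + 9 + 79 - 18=n^2 - 17*n + 70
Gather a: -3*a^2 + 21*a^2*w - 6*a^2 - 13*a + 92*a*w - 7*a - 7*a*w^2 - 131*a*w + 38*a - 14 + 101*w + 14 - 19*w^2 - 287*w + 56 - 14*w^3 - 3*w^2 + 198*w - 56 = a^2*(21*w - 9) + a*(-7*w^2 - 39*w + 18) - 14*w^3 - 22*w^2 + 12*w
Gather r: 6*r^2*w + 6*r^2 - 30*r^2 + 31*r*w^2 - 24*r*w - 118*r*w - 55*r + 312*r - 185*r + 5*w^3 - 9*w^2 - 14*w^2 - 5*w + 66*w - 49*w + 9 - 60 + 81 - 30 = r^2*(6*w - 24) + r*(31*w^2 - 142*w + 72) + 5*w^3 - 23*w^2 + 12*w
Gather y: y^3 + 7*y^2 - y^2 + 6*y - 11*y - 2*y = y^3 + 6*y^2 - 7*y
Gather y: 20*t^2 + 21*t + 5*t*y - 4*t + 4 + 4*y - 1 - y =20*t^2 + 17*t + y*(5*t + 3) + 3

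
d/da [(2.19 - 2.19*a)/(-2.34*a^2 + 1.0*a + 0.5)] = (-5.1246*a^2 + 2.19*a + 1.095)*(2.34*a^2 - 1.0*a - (a - 1)*(4.68*a - 1.0) - 0.5)/(-2.34*a^2 + 1.0*a + 0.5)^3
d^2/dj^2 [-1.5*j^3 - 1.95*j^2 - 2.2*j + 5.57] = -9.0*j - 3.9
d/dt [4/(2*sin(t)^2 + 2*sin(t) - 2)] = -2*(2*sin(t) + 1)*cos(t)/(sin(t) - cos(t)^2)^2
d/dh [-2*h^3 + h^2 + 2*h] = -6*h^2 + 2*h + 2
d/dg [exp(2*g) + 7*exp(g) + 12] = (2*exp(g) + 7)*exp(g)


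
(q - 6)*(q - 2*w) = q^2 - 2*q*w - 6*q + 12*w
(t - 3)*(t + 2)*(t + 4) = t^3 + 3*t^2 - 10*t - 24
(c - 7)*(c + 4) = c^2 - 3*c - 28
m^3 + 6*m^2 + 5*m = m*(m + 1)*(m + 5)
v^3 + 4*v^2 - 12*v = v*(v - 2)*(v + 6)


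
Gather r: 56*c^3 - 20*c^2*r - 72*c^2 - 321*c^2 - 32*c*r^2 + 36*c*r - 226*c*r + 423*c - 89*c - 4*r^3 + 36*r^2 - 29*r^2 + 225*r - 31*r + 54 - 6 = 56*c^3 - 393*c^2 + 334*c - 4*r^3 + r^2*(7 - 32*c) + r*(-20*c^2 - 190*c + 194) + 48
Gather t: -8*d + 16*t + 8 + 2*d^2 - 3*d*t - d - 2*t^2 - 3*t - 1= 2*d^2 - 9*d - 2*t^2 + t*(13 - 3*d) + 7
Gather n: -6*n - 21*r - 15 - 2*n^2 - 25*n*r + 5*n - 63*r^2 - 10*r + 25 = -2*n^2 + n*(-25*r - 1) - 63*r^2 - 31*r + 10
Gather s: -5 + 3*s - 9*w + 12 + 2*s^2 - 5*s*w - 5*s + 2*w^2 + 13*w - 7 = 2*s^2 + s*(-5*w - 2) + 2*w^2 + 4*w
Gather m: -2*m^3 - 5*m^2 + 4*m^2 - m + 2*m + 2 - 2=-2*m^3 - m^2 + m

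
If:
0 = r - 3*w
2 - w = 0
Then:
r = 6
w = 2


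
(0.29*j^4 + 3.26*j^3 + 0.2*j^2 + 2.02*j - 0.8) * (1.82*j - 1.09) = 0.5278*j^5 + 5.6171*j^4 - 3.1894*j^3 + 3.4584*j^2 - 3.6578*j + 0.872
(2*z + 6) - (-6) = 2*z + 12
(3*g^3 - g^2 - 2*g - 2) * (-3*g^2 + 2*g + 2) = -9*g^5 + 9*g^4 + 10*g^3 - 8*g - 4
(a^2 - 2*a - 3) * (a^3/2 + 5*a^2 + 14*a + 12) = a^5/2 + 4*a^4 + 5*a^3/2 - 31*a^2 - 66*a - 36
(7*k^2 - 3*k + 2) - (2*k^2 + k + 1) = 5*k^2 - 4*k + 1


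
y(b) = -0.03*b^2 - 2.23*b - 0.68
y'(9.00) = -2.77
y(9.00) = -23.18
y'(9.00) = -2.77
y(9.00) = -23.18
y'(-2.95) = -2.05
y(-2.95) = 5.64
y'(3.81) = -2.46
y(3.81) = -9.61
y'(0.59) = -2.27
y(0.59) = -2.01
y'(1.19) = -2.30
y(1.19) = -3.38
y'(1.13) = -2.30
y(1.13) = -3.24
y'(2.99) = -2.41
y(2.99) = -7.62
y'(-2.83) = -2.06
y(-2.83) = 5.39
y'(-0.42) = -2.20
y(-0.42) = 0.25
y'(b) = -0.06*b - 2.23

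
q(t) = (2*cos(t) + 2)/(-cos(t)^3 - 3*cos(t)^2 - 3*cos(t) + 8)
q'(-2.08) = 0.21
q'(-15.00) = 0.15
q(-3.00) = 0.00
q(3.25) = 0.00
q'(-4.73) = -0.35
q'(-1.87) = 0.25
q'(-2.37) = 0.16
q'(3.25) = 0.02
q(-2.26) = 0.08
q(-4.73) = 0.26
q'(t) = (2*cos(t) + 2)*(-3*sin(t)*cos(t)^2 - 6*sin(t)*cos(t) - 3*sin(t))/(-cos(t)^3 - 3*cos(t)^2 - 3*cos(t) + 8)^2 - 2*sin(t)/(-cos(t)^3 - 3*cos(t)^2 - 3*cos(t) + 8)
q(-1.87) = 0.16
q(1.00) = 0.58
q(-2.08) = 0.12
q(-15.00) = 0.05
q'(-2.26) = 0.18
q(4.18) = 0.11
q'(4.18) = 0.20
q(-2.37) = 0.06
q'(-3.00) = 0.03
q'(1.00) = -0.96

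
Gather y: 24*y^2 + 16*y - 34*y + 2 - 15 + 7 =24*y^2 - 18*y - 6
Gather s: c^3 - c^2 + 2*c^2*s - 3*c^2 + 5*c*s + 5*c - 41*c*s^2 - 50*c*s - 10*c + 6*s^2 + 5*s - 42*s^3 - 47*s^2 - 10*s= c^3 - 4*c^2 - 5*c - 42*s^3 + s^2*(-41*c - 41) + s*(2*c^2 - 45*c - 5)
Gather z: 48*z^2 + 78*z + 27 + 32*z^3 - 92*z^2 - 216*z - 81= 32*z^3 - 44*z^2 - 138*z - 54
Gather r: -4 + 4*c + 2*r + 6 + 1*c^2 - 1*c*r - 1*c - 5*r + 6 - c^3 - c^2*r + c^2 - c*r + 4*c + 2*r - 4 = -c^3 + 2*c^2 + 7*c + r*(-c^2 - 2*c - 1) + 4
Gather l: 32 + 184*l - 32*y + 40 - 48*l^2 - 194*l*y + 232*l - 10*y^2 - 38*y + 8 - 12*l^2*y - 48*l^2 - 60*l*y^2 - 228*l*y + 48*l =l^2*(-12*y - 96) + l*(-60*y^2 - 422*y + 464) - 10*y^2 - 70*y + 80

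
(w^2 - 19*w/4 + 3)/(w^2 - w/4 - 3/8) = 2*(w - 4)/(2*w + 1)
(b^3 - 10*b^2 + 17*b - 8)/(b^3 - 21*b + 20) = (b^2 - 9*b + 8)/(b^2 + b - 20)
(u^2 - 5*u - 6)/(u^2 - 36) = (u + 1)/(u + 6)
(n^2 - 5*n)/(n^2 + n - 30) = n/(n + 6)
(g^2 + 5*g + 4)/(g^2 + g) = (g + 4)/g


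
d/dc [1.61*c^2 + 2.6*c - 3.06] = 3.22*c + 2.6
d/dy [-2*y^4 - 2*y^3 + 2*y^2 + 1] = 2*y*(-4*y^2 - 3*y + 2)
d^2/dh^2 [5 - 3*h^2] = -6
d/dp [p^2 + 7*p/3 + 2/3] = 2*p + 7/3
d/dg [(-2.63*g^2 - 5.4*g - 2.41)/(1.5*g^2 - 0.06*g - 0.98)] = (8.2578*g^2 + 12.3848*g + 5.1474)/(2.25*g^4 - 0.18*g^3 - 2.9364*g^2 + 0.1176*g + 0.9604)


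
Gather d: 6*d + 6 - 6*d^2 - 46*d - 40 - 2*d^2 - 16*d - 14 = -8*d^2 - 56*d - 48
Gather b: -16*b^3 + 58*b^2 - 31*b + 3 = -16*b^3 + 58*b^2 - 31*b + 3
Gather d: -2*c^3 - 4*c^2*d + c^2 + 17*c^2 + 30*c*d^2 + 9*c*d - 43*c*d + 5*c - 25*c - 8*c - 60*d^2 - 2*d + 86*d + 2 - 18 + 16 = -2*c^3 + 18*c^2 - 28*c + d^2*(30*c - 60) + d*(-4*c^2 - 34*c + 84)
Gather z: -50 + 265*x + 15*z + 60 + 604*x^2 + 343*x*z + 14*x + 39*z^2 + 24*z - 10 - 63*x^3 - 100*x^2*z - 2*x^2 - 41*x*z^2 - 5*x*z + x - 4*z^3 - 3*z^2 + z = -63*x^3 + 602*x^2 + 280*x - 4*z^3 + z^2*(36 - 41*x) + z*(-100*x^2 + 338*x + 40)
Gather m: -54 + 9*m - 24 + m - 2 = 10*m - 80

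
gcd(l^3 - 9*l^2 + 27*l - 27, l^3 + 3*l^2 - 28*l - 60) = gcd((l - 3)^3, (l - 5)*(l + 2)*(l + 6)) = 1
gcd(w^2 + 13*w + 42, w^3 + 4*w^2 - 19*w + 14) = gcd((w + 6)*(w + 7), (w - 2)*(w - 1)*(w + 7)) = w + 7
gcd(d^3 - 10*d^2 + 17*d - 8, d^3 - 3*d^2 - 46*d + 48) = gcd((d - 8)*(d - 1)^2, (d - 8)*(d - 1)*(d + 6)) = d^2 - 9*d + 8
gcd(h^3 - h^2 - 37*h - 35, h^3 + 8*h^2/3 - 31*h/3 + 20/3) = h + 5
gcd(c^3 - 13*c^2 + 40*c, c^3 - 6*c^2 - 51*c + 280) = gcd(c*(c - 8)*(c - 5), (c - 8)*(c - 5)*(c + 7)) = c^2 - 13*c + 40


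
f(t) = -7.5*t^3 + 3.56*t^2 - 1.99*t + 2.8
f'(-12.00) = -3327.43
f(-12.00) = 13499.32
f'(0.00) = -1.99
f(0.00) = 2.80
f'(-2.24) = -130.83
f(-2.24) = 109.42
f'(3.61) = -269.51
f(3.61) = -310.83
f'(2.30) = -104.64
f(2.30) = -74.20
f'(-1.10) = -37.05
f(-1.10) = 19.28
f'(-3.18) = -252.16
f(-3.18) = 286.31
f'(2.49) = -123.76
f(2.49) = -95.87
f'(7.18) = -1110.80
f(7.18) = -2604.06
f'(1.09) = -20.96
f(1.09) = -4.85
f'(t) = -22.5*t^2 + 7.12*t - 1.99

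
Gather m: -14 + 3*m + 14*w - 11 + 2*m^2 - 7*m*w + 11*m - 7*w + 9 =2*m^2 + m*(14 - 7*w) + 7*w - 16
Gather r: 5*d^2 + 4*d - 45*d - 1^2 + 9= 5*d^2 - 41*d + 8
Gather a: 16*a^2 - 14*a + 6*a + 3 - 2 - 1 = 16*a^2 - 8*a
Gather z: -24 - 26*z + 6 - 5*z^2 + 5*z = -5*z^2 - 21*z - 18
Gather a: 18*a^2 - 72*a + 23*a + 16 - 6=18*a^2 - 49*a + 10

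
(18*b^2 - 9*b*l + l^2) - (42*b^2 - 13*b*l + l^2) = -24*b^2 + 4*b*l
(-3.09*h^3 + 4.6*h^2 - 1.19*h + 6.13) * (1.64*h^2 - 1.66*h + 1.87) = -5.0676*h^5 + 12.6734*h^4 - 15.3659*h^3 + 20.6306*h^2 - 12.4011*h + 11.4631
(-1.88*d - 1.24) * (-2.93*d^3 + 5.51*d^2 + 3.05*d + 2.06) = 5.5084*d^4 - 6.7256*d^3 - 12.5664*d^2 - 7.6548*d - 2.5544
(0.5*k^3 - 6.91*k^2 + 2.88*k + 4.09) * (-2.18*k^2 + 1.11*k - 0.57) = -1.09*k^5 + 15.6188*k^4 - 14.2335*k^3 - 1.7807*k^2 + 2.8983*k - 2.3313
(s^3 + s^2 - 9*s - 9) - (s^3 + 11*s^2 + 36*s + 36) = -10*s^2 - 45*s - 45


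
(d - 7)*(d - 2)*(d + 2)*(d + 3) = d^4 - 4*d^3 - 25*d^2 + 16*d + 84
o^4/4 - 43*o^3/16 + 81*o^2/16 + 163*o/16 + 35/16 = (o/4 + 1/4)*(o - 7)*(o - 5)*(o + 1/4)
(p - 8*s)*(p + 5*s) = p^2 - 3*p*s - 40*s^2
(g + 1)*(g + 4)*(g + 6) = g^3 + 11*g^2 + 34*g + 24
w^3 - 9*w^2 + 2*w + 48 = (w - 8)*(w - 3)*(w + 2)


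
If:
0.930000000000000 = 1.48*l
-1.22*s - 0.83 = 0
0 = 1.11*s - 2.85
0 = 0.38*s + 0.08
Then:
No Solution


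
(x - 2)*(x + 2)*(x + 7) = x^3 + 7*x^2 - 4*x - 28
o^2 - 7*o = o*(o - 7)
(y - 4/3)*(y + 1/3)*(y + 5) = y^3 + 4*y^2 - 49*y/9 - 20/9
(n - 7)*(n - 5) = n^2 - 12*n + 35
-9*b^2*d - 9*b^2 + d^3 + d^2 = (-3*b + d)*(3*b + d)*(d + 1)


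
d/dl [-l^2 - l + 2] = -2*l - 1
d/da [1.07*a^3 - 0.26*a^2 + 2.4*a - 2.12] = 3.21*a^2 - 0.52*a + 2.4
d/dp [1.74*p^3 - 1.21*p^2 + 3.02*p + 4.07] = 5.22*p^2 - 2.42*p + 3.02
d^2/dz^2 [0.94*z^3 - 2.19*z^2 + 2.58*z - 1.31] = 5.64*z - 4.38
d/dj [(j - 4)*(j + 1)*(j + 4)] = 3*j^2 + 2*j - 16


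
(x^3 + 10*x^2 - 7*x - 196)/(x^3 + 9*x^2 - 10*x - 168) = (x + 7)/(x + 6)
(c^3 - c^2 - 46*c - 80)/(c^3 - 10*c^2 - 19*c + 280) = (c + 2)/(c - 7)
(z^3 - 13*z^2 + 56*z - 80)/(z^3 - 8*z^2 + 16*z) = (z - 5)/z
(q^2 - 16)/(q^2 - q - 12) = (q + 4)/(q + 3)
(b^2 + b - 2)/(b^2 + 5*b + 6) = (b - 1)/(b + 3)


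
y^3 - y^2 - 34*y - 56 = (y - 7)*(y + 2)*(y + 4)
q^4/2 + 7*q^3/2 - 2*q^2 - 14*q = q*(q/2 + 1)*(q - 2)*(q + 7)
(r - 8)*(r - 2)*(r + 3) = r^3 - 7*r^2 - 14*r + 48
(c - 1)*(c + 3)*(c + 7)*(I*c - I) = I*c^4 + 8*I*c^3 + 2*I*c^2 - 32*I*c + 21*I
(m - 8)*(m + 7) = m^2 - m - 56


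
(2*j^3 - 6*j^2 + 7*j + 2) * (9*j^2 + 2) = 18*j^5 - 54*j^4 + 67*j^3 + 6*j^2 + 14*j + 4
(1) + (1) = 2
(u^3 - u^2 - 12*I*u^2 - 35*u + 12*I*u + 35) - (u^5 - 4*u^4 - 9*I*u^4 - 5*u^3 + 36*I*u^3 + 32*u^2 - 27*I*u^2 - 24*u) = -u^5 + 4*u^4 + 9*I*u^4 + 6*u^3 - 36*I*u^3 - 33*u^2 + 15*I*u^2 - 11*u + 12*I*u + 35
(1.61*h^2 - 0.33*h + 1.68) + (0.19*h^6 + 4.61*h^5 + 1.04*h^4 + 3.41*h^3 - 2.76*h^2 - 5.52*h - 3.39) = 0.19*h^6 + 4.61*h^5 + 1.04*h^4 + 3.41*h^3 - 1.15*h^2 - 5.85*h - 1.71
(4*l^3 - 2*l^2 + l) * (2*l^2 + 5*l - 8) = 8*l^5 + 16*l^4 - 40*l^3 + 21*l^2 - 8*l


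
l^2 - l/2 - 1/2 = (l - 1)*(l + 1/2)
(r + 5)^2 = r^2 + 10*r + 25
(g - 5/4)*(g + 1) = g^2 - g/4 - 5/4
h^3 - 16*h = h*(h - 4)*(h + 4)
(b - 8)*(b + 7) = b^2 - b - 56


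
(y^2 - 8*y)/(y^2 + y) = (y - 8)/(y + 1)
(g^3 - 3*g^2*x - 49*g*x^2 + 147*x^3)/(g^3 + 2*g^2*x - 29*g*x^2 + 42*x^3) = (-g + 7*x)/(-g + 2*x)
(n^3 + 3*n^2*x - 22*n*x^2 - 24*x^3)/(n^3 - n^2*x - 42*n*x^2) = (-n^2 + 3*n*x + 4*x^2)/(n*(-n + 7*x))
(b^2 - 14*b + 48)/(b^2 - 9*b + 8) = (b - 6)/(b - 1)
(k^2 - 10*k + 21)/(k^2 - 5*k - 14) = (k - 3)/(k + 2)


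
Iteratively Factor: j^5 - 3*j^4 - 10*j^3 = (j)*(j^4 - 3*j^3 - 10*j^2) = j^2*(j^3 - 3*j^2 - 10*j) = j^2*(j - 5)*(j^2 + 2*j) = j^3*(j - 5)*(j + 2)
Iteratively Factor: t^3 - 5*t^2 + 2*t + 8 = (t - 2)*(t^2 - 3*t - 4) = (t - 2)*(t + 1)*(t - 4)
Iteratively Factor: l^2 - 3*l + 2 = (l - 1)*(l - 2)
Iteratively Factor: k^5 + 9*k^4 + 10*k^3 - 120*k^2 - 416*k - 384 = (k + 3)*(k^4 + 6*k^3 - 8*k^2 - 96*k - 128) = (k + 2)*(k + 3)*(k^3 + 4*k^2 - 16*k - 64) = (k - 4)*(k + 2)*(k + 3)*(k^2 + 8*k + 16) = (k - 4)*(k + 2)*(k + 3)*(k + 4)*(k + 4)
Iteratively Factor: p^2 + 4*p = (p + 4)*(p)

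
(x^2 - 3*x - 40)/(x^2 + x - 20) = (x - 8)/(x - 4)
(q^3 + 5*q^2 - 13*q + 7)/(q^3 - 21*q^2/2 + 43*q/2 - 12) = 2*(q^2 + 6*q - 7)/(2*q^2 - 19*q + 24)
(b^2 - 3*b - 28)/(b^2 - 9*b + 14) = (b + 4)/(b - 2)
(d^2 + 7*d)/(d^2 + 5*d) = (d + 7)/(d + 5)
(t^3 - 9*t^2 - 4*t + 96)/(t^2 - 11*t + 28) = (t^2 - 5*t - 24)/(t - 7)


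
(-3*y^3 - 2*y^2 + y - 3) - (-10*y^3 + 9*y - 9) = 7*y^3 - 2*y^2 - 8*y + 6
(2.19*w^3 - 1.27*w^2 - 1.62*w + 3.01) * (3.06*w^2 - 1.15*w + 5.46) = 6.7014*w^5 - 6.4047*w^4 + 8.4607*w^3 + 4.1394*w^2 - 12.3067*w + 16.4346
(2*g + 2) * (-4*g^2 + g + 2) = -8*g^3 - 6*g^2 + 6*g + 4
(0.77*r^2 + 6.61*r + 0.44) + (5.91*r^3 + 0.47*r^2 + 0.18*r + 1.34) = 5.91*r^3 + 1.24*r^2 + 6.79*r + 1.78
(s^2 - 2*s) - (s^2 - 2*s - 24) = 24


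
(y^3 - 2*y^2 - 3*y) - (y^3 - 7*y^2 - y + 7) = 5*y^2 - 2*y - 7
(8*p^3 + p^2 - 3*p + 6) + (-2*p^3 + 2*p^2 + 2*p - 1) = 6*p^3 + 3*p^2 - p + 5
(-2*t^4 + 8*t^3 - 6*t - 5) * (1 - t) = 2*t^5 - 10*t^4 + 8*t^3 + 6*t^2 - t - 5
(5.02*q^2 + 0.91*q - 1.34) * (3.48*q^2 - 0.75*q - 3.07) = 17.4696*q^4 - 0.598199999999999*q^3 - 20.7571*q^2 - 1.7887*q + 4.1138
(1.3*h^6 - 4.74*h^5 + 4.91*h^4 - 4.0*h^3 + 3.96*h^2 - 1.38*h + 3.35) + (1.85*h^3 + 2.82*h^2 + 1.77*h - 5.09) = 1.3*h^6 - 4.74*h^5 + 4.91*h^4 - 2.15*h^3 + 6.78*h^2 + 0.39*h - 1.74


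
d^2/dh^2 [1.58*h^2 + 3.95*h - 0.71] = 3.16000000000000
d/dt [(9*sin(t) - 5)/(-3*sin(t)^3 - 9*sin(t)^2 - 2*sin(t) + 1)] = (54*sin(t)^3 + 36*sin(t)^2 - 90*sin(t) - 1)*cos(t)/(3*sin(t)^3 + 9*sin(t)^2 + 2*sin(t) - 1)^2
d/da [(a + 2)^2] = 2*a + 4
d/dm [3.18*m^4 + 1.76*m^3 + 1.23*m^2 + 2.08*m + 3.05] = 12.72*m^3 + 5.28*m^2 + 2.46*m + 2.08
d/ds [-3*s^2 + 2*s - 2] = 2 - 6*s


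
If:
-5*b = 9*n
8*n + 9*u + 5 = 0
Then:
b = 81*u/40 + 9/8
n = -9*u/8 - 5/8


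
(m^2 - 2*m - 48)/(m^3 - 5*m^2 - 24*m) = (m + 6)/(m*(m + 3))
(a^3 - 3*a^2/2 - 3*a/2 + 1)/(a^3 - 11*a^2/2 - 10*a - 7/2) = (2*a^2 - 5*a + 2)/(2*a^2 - 13*a - 7)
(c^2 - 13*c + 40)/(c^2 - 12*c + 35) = (c - 8)/(c - 7)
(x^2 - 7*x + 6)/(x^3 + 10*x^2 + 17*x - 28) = (x - 6)/(x^2 + 11*x + 28)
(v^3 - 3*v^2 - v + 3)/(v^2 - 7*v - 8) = (v^2 - 4*v + 3)/(v - 8)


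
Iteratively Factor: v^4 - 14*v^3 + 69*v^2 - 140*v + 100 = (v - 5)*(v^3 - 9*v^2 + 24*v - 20) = (v - 5)*(v - 2)*(v^2 - 7*v + 10) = (v - 5)*(v - 2)^2*(v - 5)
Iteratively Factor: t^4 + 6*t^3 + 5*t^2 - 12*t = (t + 4)*(t^3 + 2*t^2 - 3*t) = (t - 1)*(t + 4)*(t^2 + 3*t) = (t - 1)*(t + 3)*(t + 4)*(t)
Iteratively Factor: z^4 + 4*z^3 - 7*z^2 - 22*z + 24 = (z + 3)*(z^3 + z^2 - 10*z + 8) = (z + 3)*(z + 4)*(z^2 - 3*z + 2) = (z - 1)*(z + 3)*(z + 4)*(z - 2)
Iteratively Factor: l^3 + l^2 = (l)*(l^2 + l) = l^2*(l + 1)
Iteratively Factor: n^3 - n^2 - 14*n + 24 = (n + 4)*(n^2 - 5*n + 6) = (n - 3)*(n + 4)*(n - 2)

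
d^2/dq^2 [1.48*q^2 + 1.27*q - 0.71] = 2.96000000000000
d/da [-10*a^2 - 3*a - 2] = -20*a - 3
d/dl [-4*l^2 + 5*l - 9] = 5 - 8*l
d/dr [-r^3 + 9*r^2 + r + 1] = -3*r^2 + 18*r + 1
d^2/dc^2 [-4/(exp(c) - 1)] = 4*(exp(c) + 1)*exp(c)/(1 - exp(c))^3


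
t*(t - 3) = t^2 - 3*t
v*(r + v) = r*v + v^2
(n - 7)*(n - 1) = n^2 - 8*n + 7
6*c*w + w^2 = w*(6*c + w)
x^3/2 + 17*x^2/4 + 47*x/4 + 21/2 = (x/2 + 1)*(x + 3)*(x + 7/2)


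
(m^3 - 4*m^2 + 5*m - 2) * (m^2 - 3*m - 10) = m^5 - 7*m^4 + 7*m^3 + 23*m^2 - 44*m + 20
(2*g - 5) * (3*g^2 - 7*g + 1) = 6*g^3 - 29*g^2 + 37*g - 5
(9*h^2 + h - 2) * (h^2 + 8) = 9*h^4 + h^3 + 70*h^2 + 8*h - 16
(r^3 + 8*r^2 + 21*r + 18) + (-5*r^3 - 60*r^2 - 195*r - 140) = -4*r^3 - 52*r^2 - 174*r - 122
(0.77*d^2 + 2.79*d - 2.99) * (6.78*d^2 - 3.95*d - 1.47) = 5.2206*d^4 + 15.8747*d^3 - 32.4246*d^2 + 7.7092*d + 4.3953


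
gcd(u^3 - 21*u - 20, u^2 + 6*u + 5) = u + 1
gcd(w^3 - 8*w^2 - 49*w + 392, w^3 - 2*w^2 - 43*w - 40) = w - 8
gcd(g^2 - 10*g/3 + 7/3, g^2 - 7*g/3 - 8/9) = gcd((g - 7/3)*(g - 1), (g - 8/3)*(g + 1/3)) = 1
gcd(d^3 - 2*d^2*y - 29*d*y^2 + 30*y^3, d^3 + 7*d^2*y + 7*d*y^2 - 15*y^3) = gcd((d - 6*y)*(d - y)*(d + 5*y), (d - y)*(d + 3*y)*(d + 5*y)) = -d^2 - 4*d*y + 5*y^2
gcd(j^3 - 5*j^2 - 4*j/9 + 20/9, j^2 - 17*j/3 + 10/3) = j^2 - 17*j/3 + 10/3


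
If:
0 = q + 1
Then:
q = -1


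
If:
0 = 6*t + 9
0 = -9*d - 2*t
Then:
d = 1/3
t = -3/2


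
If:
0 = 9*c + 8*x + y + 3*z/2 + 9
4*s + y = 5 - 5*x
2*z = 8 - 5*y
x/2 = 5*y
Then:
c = 103*z/30 - 77/5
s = 51*z/10 - 383/20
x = 16 - 4*z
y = 8/5 - 2*z/5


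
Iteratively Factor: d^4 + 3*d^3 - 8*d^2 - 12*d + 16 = (d - 1)*(d^3 + 4*d^2 - 4*d - 16) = (d - 1)*(d + 4)*(d^2 - 4) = (d - 2)*(d - 1)*(d + 4)*(d + 2)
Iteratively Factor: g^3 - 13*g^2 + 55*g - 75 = (g - 5)*(g^2 - 8*g + 15) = (g - 5)*(g - 3)*(g - 5)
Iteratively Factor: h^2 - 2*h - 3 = (h - 3)*(h + 1)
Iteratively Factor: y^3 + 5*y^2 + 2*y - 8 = (y - 1)*(y^2 + 6*y + 8) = (y - 1)*(y + 2)*(y + 4)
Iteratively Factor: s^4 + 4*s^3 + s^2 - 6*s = (s + 3)*(s^3 + s^2 - 2*s) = (s - 1)*(s + 3)*(s^2 + 2*s) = s*(s - 1)*(s + 3)*(s + 2)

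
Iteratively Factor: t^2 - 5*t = (t)*(t - 5)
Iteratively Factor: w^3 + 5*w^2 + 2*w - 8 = (w - 1)*(w^2 + 6*w + 8) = (w - 1)*(w + 4)*(w + 2)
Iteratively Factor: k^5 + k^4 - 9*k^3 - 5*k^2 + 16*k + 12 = (k - 2)*(k^4 + 3*k^3 - 3*k^2 - 11*k - 6) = (k - 2)*(k + 1)*(k^3 + 2*k^2 - 5*k - 6) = (k - 2)*(k + 1)*(k + 3)*(k^2 - k - 2) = (k - 2)*(k + 1)^2*(k + 3)*(k - 2)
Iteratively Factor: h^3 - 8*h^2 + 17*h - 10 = (h - 5)*(h^2 - 3*h + 2) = (h - 5)*(h - 1)*(h - 2)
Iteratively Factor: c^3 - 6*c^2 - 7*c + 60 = (c + 3)*(c^2 - 9*c + 20) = (c - 4)*(c + 3)*(c - 5)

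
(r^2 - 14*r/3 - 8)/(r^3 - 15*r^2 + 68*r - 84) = (r + 4/3)/(r^2 - 9*r + 14)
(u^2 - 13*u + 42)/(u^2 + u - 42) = (u - 7)/(u + 7)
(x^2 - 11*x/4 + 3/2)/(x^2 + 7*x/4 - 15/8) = 2*(x - 2)/(2*x + 5)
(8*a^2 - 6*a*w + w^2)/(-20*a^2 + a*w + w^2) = (-2*a + w)/(5*a + w)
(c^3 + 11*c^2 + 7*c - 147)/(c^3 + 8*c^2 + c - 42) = (c^2 + 4*c - 21)/(c^2 + c - 6)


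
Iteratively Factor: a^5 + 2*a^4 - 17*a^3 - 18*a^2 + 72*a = (a + 4)*(a^4 - 2*a^3 - 9*a^2 + 18*a) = (a - 3)*(a + 4)*(a^3 + a^2 - 6*a) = a*(a - 3)*(a + 4)*(a^2 + a - 6) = a*(a - 3)*(a - 2)*(a + 4)*(a + 3)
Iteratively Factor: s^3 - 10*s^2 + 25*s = (s)*(s^2 - 10*s + 25) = s*(s - 5)*(s - 5)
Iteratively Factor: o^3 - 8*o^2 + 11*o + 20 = (o + 1)*(o^2 - 9*o + 20) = (o - 5)*(o + 1)*(o - 4)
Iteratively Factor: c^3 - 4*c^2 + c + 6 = (c - 3)*(c^2 - c - 2) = (c - 3)*(c - 2)*(c + 1)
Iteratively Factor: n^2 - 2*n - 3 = (n - 3)*(n + 1)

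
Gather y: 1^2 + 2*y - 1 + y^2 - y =y^2 + y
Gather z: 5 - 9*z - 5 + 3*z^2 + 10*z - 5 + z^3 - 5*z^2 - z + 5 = z^3 - 2*z^2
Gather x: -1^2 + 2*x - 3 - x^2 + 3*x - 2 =-x^2 + 5*x - 6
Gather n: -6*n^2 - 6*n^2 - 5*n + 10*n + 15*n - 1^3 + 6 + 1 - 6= -12*n^2 + 20*n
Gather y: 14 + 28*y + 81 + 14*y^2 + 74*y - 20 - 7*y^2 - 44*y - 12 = 7*y^2 + 58*y + 63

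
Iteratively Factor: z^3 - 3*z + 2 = (z - 1)*(z^2 + z - 2) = (z - 1)*(z + 2)*(z - 1)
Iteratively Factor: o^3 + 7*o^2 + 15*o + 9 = (o + 3)*(o^2 + 4*o + 3) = (o + 3)^2*(o + 1)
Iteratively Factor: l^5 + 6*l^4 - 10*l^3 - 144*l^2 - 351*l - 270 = (l + 3)*(l^4 + 3*l^3 - 19*l^2 - 87*l - 90) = (l + 3)^2*(l^3 - 19*l - 30) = (l + 3)^3*(l^2 - 3*l - 10) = (l - 5)*(l + 3)^3*(l + 2)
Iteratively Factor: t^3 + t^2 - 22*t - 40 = (t + 2)*(t^2 - t - 20) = (t - 5)*(t + 2)*(t + 4)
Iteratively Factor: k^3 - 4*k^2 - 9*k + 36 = (k - 3)*(k^2 - k - 12) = (k - 3)*(k + 3)*(k - 4)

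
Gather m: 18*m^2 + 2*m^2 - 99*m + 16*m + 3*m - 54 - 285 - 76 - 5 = 20*m^2 - 80*m - 420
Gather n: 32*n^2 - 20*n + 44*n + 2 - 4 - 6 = 32*n^2 + 24*n - 8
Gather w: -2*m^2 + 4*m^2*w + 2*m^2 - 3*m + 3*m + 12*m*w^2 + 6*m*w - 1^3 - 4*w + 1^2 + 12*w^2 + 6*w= w^2*(12*m + 12) + w*(4*m^2 + 6*m + 2)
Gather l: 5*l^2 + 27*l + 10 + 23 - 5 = 5*l^2 + 27*l + 28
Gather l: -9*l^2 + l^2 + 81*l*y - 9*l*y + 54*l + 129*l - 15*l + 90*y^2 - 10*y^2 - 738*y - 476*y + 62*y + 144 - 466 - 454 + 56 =-8*l^2 + l*(72*y + 168) + 80*y^2 - 1152*y - 720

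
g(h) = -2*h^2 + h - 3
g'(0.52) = -1.08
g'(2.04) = -7.16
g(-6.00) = -81.00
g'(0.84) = -2.36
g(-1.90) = -12.12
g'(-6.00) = 25.00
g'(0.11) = 0.56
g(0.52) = -3.02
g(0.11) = -2.91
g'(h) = 1 - 4*h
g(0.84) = -3.57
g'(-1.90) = 8.60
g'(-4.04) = 17.16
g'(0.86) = -2.44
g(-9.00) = -174.00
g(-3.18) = -26.40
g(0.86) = -3.62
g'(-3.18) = 13.72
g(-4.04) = -39.68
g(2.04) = -9.28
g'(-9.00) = 37.00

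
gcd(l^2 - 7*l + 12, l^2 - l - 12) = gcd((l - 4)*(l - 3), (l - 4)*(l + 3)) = l - 4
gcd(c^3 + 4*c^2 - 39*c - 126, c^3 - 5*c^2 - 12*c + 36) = c^2 - 3*c - 18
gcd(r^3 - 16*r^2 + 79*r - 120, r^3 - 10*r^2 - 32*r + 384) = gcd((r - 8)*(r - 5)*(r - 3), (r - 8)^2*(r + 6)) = r - 8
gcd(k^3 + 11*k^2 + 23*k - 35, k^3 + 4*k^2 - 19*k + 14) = k^2 + 6*k - 7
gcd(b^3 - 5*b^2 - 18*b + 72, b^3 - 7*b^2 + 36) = b^2 - 9*b + 18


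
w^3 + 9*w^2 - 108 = (w - 3)*(w + 6)^2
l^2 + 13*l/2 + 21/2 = (l + 3)*(l + 7/2)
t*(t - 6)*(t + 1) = t^3 - 5*t^2 - 6*t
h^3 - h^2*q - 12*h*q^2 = h*(h - 4*q)*(h + 3*q)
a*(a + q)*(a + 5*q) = a^3 + 6*a^2*q + 5*a*q^2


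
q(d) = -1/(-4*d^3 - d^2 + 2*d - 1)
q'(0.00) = 2.00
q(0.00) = 1.00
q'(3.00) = -0.00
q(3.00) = 0.01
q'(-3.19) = -0.01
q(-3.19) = -0.01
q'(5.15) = -0.00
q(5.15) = 0.00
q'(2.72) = -0.01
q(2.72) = 0.01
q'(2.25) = -0.03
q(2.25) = 0.02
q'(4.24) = -0.00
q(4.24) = 0.00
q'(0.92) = -1.03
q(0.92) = 0.32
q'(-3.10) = -0.01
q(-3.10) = -0.01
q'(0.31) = 0.64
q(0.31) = 1.68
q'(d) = -(12*d^2 + 2*d - 2)/(-4*d^3 - d^2 + 2*d - 1)^2 = 2*(-6*d^2 - d + 1)/(4*d^3 + d^2 - 2*d + 1)^2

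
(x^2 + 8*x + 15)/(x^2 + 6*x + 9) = (x + 5)/(x + 3)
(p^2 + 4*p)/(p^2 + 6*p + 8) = p/(p + 2)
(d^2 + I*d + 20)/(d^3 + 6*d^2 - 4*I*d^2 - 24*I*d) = (d + 5*I)/(d*(d + 6))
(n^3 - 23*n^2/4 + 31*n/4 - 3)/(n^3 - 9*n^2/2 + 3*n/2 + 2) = (4*n - 3)/(2*(2*n + 1))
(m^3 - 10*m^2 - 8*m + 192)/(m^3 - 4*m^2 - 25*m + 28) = (m^2 - 14*m + 48)/(m^2 - 8*m + 7)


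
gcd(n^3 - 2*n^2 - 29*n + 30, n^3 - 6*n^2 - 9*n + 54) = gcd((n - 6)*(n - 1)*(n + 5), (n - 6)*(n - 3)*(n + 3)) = n - 6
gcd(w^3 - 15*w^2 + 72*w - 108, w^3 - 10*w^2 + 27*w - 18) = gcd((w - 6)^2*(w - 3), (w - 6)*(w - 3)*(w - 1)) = w^2 - 9*w + 18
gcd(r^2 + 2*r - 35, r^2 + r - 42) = r + 7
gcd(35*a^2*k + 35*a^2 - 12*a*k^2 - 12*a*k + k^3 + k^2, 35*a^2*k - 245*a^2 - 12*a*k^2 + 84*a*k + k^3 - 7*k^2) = 35*a^2 - 12*a*k + k^2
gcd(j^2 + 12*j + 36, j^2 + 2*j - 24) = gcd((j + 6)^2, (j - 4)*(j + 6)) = j + 6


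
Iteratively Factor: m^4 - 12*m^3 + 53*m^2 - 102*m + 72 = (m - 2)*(m^3 - 10*m^2 + 33*m - 36) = (m - 4)*(m - 2)*(m^2 - 6*m + 9) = (m - 4)*(m - 3)*(m - 2)*(m - 3)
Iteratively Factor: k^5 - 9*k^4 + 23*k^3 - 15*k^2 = (k - 5)*(k^4 - 4*k^3 + 3*k^2) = (k - 5)*(k - 1)*(k^3 - 3*k^2) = (k - 5)*(k - 3)*(k - 1)*(k^2) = k*(k - 5)*(k - 3)*(k - 1)*(k)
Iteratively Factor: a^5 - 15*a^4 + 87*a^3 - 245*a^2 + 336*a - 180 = (a - 5)*(a^4 - 10*a^3 + 37*a^2 - 60*a + 36) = (a - 5)*(a - 2)*(a^3 - 8*a^2 + 21*a - 18) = (a - 5)*(a - 2)^2*(a^2 - 6*a + 9) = (a - 5)*(a - 3)*(a - 2)^2*(a - 3)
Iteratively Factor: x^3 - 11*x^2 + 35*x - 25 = (x - 5)*(x^2 - 6*x + 5) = (x - 5)*(x - 1)*(x - 5)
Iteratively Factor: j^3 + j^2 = (j)*(j^2 + j) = j*(j + 1)*(j)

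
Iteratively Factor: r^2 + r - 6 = (r - 2)*(r + 3)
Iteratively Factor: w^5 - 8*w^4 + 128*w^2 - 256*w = (w - 4)*(w^4 - 4*w^3 - 16*w^2 + 64*w) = (w - 4)*(w + 4)*(w^3 - 8*w^2 + 16*w) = w*(w - 4)*(w + 4)*(w^2 - 8*w + 16) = w*(w - 4)^2*(w + 4)*(w - 4)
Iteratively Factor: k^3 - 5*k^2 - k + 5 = (k - 5)*(k^2 - 1) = (k - 5)*(k - 1)*(k + 1)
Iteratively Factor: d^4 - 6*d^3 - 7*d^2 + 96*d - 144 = (d - 4)*(d^3 - 2*d^2 - 15*d + 36) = (d - 4)*(d + 4)*(d^2 - 6*d + 9) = (d - 4)*(d - 3)*(d + 4)*(d - 3)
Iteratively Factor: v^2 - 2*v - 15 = (v - 5)*(v + 3)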